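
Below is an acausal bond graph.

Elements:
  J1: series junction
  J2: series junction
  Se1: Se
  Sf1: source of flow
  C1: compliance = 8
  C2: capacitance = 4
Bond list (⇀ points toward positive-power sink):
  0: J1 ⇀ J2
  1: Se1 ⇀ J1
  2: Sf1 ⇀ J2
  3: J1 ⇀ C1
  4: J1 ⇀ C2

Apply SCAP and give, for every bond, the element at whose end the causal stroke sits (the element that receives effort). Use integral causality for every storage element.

β0 →J2
β1 →J1
β2 →Sf1
β3 →J1
β4 →J1

#1 →J1  (Se1: effort source, stroke at far end)
#2 →Sf1  (source Sf1 imposes f)
#0 →J2  (common-f at J2 fixed by 2)
#3 →J1  (1-jn J1 has f-setter on 0)
#4 →J1  (J1: bond 0 brought flow, rest push out)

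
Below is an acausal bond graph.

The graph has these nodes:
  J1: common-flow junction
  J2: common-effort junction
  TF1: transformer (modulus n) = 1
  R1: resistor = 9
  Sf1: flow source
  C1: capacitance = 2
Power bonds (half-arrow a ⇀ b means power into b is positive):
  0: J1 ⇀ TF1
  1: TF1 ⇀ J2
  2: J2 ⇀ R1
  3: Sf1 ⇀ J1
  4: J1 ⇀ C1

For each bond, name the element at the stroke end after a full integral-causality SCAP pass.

b0 stroke→J1
b1 stroke→TF1
b2 stroke→J2
b3 stroke→Sf1
b4 stroke→J1

β3 stroke→Sf1  (source Sf1 imposes f)
β0 stroke→J1  (common-f at J1 fixed by 3)
β4 stroke→J1  (J1: bond 3 brought flow, rest push out)
β1 stroke→TF1  (TF1: transformer flips bond 0)
β2 stroke→J2  (J2 needs exactly one e-in)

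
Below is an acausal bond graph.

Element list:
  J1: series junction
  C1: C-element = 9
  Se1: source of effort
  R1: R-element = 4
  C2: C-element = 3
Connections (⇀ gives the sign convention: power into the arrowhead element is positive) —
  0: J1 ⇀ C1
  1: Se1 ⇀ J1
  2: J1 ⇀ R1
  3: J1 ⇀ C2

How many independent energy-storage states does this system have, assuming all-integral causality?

2  (C1, C2 all integral)

β1 stroke→J1  (Se1: effort source, stroke at far end)
β0 stroke→J1  (prefer integral on C1)
β3 stroke→J1  (C2 integral (e out))
β2 stroke→R1  (only one flow-in slot at J1)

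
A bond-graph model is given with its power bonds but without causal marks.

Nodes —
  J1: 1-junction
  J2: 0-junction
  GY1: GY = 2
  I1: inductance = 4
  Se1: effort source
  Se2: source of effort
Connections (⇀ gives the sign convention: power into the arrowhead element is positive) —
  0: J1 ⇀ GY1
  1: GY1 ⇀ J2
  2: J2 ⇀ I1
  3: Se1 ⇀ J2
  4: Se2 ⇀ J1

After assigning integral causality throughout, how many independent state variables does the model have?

#3 stroke→J2  (source Se1 imposes e)
#4 stroke→J1  (Se2: effort source, stroke at far end)
#0 stroke→GY1  (closing 1-jn rule on J1)
#1 stroke→GY1  (0-jn J2 has e-setter on 3)
#2 stroke→I1  (J2: bond 3 brought effort, rest push out)

1  (I1 all integral)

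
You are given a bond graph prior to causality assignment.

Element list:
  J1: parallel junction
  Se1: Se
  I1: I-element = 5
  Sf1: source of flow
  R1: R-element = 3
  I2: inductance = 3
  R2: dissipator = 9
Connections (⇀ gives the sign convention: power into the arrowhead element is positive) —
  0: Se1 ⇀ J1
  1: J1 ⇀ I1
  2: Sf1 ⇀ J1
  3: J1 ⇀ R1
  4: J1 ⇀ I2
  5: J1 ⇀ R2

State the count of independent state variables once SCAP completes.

β0 |J1  (source Se1 imposes e)
β2 |Sf1  (source Sf1 imposes f)
β1 |I1  (common-e at J1 fixed by 0)
β3 |R1  (common-e at J1 fixed by 0)
β4 |I2  (J1 effort already set via bond 0)
β5 |R2  (common-e at J1 fixed by 0)

2  (I1, I2 all integral)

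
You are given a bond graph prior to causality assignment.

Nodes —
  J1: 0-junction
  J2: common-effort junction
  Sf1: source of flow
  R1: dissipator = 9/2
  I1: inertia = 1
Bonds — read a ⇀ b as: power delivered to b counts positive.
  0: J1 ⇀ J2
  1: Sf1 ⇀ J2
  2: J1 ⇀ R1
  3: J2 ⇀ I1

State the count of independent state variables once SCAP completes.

b1 stroke→Sf1  (Sf1: flow source, stroke at near end)
b3 stroke→I1  (I1 outputs flow p/I1)
b0 stroke→J2  (J2: last free bond brings effort in)
b2 stroke→J1  (closing 0-jn rule on J1)

1  (I1 all integral)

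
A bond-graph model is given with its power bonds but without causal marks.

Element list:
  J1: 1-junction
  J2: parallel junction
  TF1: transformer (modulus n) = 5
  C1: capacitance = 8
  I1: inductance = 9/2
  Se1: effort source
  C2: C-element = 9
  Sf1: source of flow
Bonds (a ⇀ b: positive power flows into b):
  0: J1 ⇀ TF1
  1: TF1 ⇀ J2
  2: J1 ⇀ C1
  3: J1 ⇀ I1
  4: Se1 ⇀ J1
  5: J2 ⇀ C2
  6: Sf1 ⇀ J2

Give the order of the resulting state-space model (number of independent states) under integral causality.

3  (C1, C2, I1 all integral)

bond 4 →J1  (Se1 fixes effort; stroke away)
bond 6 →Sf1  (Sf1 fixes flow; stroke at Sf1)
bond 2 →J1  (C1 integral (e out))
bond 3 →I1  (I1 outputs flow p/I1)
bond 0 →J1  (1-jn J1 has f-setter on 3)
bond 1 →TF1  (through TF1, causality passes straight; one stroke at TF1)
bond 5 →J2  (only one effort-in slot at J2)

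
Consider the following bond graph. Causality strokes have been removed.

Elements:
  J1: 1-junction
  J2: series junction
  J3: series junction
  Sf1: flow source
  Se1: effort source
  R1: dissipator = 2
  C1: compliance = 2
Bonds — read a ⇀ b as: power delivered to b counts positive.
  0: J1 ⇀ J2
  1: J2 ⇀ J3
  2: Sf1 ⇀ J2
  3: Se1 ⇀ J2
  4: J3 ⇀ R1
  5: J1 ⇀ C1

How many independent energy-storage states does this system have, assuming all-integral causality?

bond 2 stroke→Sf1  (source Sf1 imposes f)
bond 3 stroke→J2  (Se1: effort source, stroke at far end)
bond 0 stroke→J2  (common-f at J2 fixed by 2)
bond 1 stroke→J2  (J2: bond 2 brought flow, rest push out)
bond 4 stroke→J3  (J3 flow already set via bond 1)
bond 5 stroke→J1  (1-jn J1 has f-setter on 0)

1  (C1 all integral)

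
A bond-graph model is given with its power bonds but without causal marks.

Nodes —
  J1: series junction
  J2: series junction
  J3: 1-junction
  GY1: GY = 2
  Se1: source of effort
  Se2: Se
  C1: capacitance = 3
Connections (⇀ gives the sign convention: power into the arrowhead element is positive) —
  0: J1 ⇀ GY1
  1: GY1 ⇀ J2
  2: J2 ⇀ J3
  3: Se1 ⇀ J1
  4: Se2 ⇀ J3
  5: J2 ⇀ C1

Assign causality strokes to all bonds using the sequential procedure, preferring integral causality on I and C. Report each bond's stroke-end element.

#0 |GY1
#1 |GY1
#2 |J2
#3 |J1
#4 |J3
#5 |J2

β3 stroke→J1  (Se1 fixes effort; stroke away)
β4 stroke→J3  (Se2: effort source, stroke at far end)
β0 stroke→GY1  (closing 1-jn rule on J1)
β2 stroke→J2  (only one flow-in slot at J3)
β1 stroke→GY1  (GY1 both-in/both-out from 0)
β5 stroke→J2  (J2: bond 1 brought flow, rest push out)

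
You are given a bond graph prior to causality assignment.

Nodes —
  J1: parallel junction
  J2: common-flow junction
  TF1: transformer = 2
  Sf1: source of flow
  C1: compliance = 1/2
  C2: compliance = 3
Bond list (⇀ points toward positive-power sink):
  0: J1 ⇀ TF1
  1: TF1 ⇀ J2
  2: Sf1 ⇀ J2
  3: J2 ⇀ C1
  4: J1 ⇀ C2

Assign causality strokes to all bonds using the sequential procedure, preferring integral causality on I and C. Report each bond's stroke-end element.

β2 stroke at Sf1  (Sf1 (Sf) sets flow on bond)
β1 stroke at J2  (J2 flow already set via bond 2)
β3 stroke at J2  (J2 flow already set via bond 2)
β0 stroke at TF1  (TF1 one-in-one-out from 1)
β4 stroke at J1  (J1 needs exactly one e-in)

β0 stroke at TF1
β1 stroke at J2
β2 stroke at Sf1
β3 stroke at J2
β4 stroke at J1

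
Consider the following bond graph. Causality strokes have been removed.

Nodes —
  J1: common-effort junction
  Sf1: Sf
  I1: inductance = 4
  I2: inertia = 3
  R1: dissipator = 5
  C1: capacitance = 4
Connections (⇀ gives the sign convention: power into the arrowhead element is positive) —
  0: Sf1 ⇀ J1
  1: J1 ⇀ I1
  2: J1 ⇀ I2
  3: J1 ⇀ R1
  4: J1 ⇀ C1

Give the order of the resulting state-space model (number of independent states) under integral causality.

3  (C1, I1, I2 all integral)

b0 →Sf1  (Sf1: flow source, stroke at near end)
b1 →I1  (I1: I, integral causality)
b2 →I2  (I2: I, integral causality)
b4 →J1  (C1 integral (e out))
b3 →R1  (J1: bond 4 brought effort, rest push out)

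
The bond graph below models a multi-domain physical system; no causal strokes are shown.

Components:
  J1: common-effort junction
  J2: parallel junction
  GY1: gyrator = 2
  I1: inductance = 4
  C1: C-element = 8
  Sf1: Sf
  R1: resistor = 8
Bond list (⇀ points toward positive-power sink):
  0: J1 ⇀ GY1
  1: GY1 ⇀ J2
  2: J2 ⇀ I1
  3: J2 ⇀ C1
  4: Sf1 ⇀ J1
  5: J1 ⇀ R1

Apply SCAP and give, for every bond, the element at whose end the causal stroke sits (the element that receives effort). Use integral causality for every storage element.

bond 0 stroke at GY1
bond 1 stroke at GY1
bond 2 stroke at I1
bond 3 stroke at J2
bond 4 stroke at Sf1
bond 5 stroke at J1

bond 4 →Sf1  (source Sf1 imposes f)
bond 2 →I1  (I1: I, integral causality)
bond 3 →J2  (C1 outputs effort q/C1)
bond 1 →GY1  (J2: bond 3 brought effort, rest push out)
bond 0 →GY1  (GY GY1: same side as bond 1)
bond 5 →J1  (J1: last free bond brings effort in)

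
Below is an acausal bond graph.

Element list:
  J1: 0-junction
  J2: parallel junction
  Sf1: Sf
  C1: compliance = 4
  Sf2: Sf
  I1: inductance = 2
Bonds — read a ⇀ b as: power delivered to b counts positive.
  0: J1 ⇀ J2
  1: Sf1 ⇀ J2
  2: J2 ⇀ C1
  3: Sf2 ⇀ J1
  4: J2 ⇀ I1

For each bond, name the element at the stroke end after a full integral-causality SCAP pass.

bond 1 |Sf1  (Sf1 (Sf) sets flow on bond)
bond 3 |Sf2  (Sf2 (Sf) sets flow on bond)
bond 0 |J1  (only one effort-in slot at J1)
bond 2 |J2  (C1: C, integral causality)
bond 4 |I1  (common-e at J2 fixed by 2)

b0 |J1
b1 |Sf1
b2 |J2
b3 |Sf2
b4 |I1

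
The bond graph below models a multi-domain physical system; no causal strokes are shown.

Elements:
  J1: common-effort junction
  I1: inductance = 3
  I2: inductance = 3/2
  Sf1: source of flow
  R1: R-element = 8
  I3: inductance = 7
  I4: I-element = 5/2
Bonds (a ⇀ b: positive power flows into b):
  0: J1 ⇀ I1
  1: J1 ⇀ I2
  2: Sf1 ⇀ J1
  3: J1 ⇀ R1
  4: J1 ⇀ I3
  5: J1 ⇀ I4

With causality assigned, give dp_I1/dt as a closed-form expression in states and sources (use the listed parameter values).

b2 stroke at Sf1  (Sf1 (Sf) sets flow on bond)
b0 stroke at I1  (prefer integral on I1)
b1 stroke at I2  (prefer integral on I2)
b4 stroke at I3  (I3: I, integral causality)
b5 stroke at I4  (I4: I, integral causality)
b3 stroke at J1  (J1: last free bond brings effort in)

dp_I1/dt = 8*F_Sf1 - 8*p_I1/3 - 16*p_I2/3 - 8*p_I3/7 - 16*p_I4/5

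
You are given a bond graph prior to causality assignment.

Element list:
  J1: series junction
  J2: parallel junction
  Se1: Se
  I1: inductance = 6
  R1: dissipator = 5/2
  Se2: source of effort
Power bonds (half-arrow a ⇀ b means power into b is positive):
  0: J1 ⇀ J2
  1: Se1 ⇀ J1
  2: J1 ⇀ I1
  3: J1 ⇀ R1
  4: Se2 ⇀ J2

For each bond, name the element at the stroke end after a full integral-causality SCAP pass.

b0 |J1
b1 |J1
b2 |I1
b3 |J1
b4 |J2

b1 →J1  (Se1 (Se) sets effort on bond)
b4 →J2  (Se2 (Se) sets effort on bond)
b0 →J1  (0-jn J2 has e-setter on 4)
b2 →I1  (I1 outputs flow p/I1)
b3 →J1  (J1 flow already set via bond 2)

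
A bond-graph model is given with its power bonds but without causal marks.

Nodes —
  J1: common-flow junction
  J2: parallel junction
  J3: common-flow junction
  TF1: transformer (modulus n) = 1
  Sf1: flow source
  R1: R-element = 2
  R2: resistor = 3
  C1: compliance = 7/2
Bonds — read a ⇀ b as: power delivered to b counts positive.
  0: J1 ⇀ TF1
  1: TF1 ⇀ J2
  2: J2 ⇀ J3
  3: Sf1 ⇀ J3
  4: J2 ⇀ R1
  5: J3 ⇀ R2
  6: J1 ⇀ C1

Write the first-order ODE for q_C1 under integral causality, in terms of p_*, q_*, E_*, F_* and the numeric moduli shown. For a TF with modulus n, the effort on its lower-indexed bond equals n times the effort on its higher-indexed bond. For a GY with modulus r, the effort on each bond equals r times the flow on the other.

dq_C1/dt = F_Sf1 - q_C1/7

#3 stroke→Sf1  (Sf1 (Sf) sets flow on bond)
#2 stroke→J3  (1-jn J3 has f-setter on 3)
#5 stroke→J3  (common-f at J3 fixed by 3)
#6 stroke→J1  (C1: C, integral causality)
#0 stroke→TF1  (only one flow-in slot at J1)
#1 stroke→J2  (TF1 one-in-one-out from 0)
#4 stroke→R1  (J2 effort already set via bond 1)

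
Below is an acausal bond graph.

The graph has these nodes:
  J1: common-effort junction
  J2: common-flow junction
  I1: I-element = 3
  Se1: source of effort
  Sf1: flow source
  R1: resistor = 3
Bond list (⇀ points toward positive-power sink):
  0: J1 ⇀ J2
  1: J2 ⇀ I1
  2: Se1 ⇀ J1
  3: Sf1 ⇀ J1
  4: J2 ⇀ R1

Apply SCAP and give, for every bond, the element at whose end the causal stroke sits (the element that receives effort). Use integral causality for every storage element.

#2 stroke→J1  (source Se1 imposes e)
#3 stroke→Sf1  (source Sf1 imposes f)
#0 stroke→J2  (J1: bond 2 brought effort, rest push out)
#1 stroke→I1  (I1 integral (f out))
#4 stroke→J2  (J2: bond 1 brought flow, rest push out)

β0 stroke at J2
β1 stroke at I1
β2 stroke at J1
β3 stroke at Sf1
β4 stroke at J2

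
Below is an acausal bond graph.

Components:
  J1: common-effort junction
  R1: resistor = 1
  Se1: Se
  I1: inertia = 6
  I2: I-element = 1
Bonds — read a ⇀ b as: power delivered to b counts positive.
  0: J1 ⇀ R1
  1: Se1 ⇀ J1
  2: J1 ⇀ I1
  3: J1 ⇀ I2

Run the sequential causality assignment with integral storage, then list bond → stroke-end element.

bond 0 stroke at R1
bond 1 stroke at J1
bond 2 stroke at I1
bond 3 stroke at I2

b1 stroke→J1  (source Se1 imposes e)
b0 stroke→R1  (J1 effort already set via bond 1)
b2 stroke→I1  (J1: bond 1 brought effort, rest push out)
b3 stroke→I2  (common-e at J1 fixed by 1)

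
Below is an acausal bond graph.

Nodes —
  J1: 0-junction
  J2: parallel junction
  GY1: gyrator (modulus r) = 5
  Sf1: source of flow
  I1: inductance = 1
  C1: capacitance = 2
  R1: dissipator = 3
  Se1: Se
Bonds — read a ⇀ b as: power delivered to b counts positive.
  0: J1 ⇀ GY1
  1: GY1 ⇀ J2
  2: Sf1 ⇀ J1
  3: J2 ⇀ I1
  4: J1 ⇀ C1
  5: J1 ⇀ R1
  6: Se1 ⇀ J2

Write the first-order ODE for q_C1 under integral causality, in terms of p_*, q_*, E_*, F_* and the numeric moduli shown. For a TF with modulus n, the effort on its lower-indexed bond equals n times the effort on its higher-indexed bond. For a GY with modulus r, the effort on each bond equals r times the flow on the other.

dq_C1/dt = -E_Se1/5 + F_Sf1 - q_C1/6

bond 2 |Sf1  (Sf1 (Sf) sets flow on bond)
bond 6 |J2  (Se1 fixes effort; stroke away)
bond 1 |GY1  (common-e at J2 fixed by 6)
bond 3 |I1  (0-jn J2 has e-setter on 6)
bond 0 |GY1  (GY1: gyrator matches bond 1)
bond 4 |J1  (C1 integral (e out))
bond 5 |R1  (J1: bond 4 brought effort, rest push out)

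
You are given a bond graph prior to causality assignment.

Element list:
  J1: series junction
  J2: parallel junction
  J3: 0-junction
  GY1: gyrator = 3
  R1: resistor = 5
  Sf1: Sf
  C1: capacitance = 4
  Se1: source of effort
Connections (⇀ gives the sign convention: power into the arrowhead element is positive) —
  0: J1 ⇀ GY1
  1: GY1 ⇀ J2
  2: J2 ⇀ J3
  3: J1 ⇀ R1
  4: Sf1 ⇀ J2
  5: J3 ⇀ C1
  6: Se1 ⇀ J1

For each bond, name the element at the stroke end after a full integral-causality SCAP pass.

β0 stroke→GY1
β1 stroke→GY1
β2 stroke→J2
β3 stroke→J1
β4 stroke→Sf1
β5 stroke→J3
β6 stroke→J1

bond 4 |Sf1  (Sf1 fixes flow; stroke at Sf1)
bond 6 |J1  (source Se1 imposes e)
bond 5 |J3  (C1: C, integral causality)
bond 2 |J2  (J3 effort already set via bond 5)
bond 1 |GY1  (J2: bond 2 brought effort, rest push out)
bond 0 |GY1  (GY GY1: same side as bond 1)
bond 3 |J1  (J1 flow already set via bond 0)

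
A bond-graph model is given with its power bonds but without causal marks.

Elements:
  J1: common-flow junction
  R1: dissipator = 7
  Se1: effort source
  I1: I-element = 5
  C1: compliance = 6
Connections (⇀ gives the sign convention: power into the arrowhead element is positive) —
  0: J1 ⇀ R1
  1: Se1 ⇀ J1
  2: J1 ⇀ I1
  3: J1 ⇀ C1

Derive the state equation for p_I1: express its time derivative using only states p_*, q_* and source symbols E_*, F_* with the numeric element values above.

dp_I1/dt = E_Se1 - 7*p_I1/5 - q_C1/6

β1 |J1  (Se1 fixes effort; stroke away)
β2 |I1  (I1 outputs flow p/I1)
β0 |J1  (common-f at J1 fixed by 2)
β3 |J1  (1-jn J1 has f-setter on 2)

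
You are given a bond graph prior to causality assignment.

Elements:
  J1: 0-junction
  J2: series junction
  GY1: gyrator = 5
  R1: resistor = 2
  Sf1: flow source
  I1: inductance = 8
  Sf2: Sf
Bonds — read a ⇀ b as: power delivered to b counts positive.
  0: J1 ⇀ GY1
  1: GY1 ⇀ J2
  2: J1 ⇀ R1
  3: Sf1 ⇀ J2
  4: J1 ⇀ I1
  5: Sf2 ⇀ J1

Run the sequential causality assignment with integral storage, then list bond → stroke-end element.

β0 stroke at J1
β1 stroke at J2
β2 stroke at R1
β3 stroke at Sf1
β4 stroke at I1
β5 stroke at Sf2

#3 |Sf1  (Sf1: flow source, stroke at near end)
#5 |Sf2  (Sf2: flow source, stroke at near end)
#1 |J2  (J2 flow already set via bond 3)
#0 |J1  (GY1 both-in/both-out from 1)
#2 |R1  (0-jn J1 has e-setter on 0)
#4 |I1  (J1 effort already set via bond 0)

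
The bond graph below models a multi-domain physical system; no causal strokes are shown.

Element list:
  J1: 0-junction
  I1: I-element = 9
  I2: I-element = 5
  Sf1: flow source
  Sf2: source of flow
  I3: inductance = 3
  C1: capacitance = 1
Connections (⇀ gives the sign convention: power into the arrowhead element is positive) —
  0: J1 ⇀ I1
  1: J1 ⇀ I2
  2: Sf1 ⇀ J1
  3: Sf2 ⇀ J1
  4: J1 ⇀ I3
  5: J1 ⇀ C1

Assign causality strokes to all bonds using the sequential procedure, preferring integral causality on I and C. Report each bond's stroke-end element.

b2 stroke→Sf1  (source Sf1 imposes f)
b3 stroke→Sf2  (source Sf2 imposes f)
b0 stroke→I1  (I1: I, integral causality)
b1 stroke→I2  (prefer integral on I2)
b4 stroke→I3  (prefer integral on I3)
b5 stroke→J1  (J1 needs exactly one e-in)

bond 0 |I1
bond 1 |I2
bond 2 |Sf1
bond 3 |Sf2
bond 4 |I3
bond 5 |J1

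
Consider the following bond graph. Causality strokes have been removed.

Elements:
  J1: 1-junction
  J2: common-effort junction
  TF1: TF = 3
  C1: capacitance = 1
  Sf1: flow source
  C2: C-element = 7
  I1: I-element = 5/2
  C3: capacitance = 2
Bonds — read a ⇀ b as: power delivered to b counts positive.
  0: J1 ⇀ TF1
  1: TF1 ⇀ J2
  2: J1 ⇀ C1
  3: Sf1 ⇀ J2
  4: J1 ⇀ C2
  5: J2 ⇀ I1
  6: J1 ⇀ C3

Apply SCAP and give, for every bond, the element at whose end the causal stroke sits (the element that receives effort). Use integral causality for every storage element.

β3 |Sf1  (source Sf1 imposes f)
β2 |J1  (C1: C, integral causality)
β4 |J1  (C2: C, integral causality)
β5 |I1  (I1 outputs flow p/I1)
β1 |J2  (J2: last free bond brings effort in)
β0 |TF1  (through TF1, causality passes straight; one stroke at TF1)
β6 |J1  (common-f at J1 fixed by 0)

#0 stroke at TF1
#1 stroke at J2
#2 stroke at J1
#3 stroke at Sf1
#4 stroke at J1
#5 stroke at I1
#6 stroke at J1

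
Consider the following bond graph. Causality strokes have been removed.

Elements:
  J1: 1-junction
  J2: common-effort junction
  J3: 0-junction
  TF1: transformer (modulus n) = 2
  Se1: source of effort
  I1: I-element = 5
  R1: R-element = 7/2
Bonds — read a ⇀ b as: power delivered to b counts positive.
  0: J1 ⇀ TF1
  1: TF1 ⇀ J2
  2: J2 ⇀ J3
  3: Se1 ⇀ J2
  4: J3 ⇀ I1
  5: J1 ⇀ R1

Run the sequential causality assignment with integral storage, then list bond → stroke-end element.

β3 →J2  (Se1 (Se) sets effort on bond)
β1 →TF1  (J2: bond 3 brought effort, rest push out)
β2 →J3  (J2: bond 3 brought effort, rest push out)
β4 →I1  (J3: bond 2 brought effort, rest push out)
β0 →J1  (through TF1, causality passes straight; one stroke at TF1)
β5 →R1  (J1 needs exactly one f-in)

#0 →J1
#1 →TF1
#2 →J3
#3 →J2
#4 →I1
#5 →R1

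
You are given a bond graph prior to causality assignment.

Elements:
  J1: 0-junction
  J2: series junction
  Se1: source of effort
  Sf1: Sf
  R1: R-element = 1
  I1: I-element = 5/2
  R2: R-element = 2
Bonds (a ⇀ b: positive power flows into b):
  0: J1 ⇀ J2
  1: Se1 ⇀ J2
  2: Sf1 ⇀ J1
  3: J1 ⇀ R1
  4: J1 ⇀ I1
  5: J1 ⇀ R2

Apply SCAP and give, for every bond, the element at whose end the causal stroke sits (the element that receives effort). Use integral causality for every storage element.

bond 1 |J2  (Se1 fixes effort; stroke away)
bond 2 |Sf1  (Sf1: flow source, stroke at near end)
bond 0 |J1  (J2: last free bond brings flow in)
bond 3 |R1  (J1: bond 0 brought effort, rest push out)
bond 4 |I1  (J1: bond 0 brought effort, rest push out)
bond 5 |R2  (common-e at J1 fixed by 0)

#0 →J1
#1 →J2
#2 →Sf1
#3 →R1
#4 →I1
#5 →R2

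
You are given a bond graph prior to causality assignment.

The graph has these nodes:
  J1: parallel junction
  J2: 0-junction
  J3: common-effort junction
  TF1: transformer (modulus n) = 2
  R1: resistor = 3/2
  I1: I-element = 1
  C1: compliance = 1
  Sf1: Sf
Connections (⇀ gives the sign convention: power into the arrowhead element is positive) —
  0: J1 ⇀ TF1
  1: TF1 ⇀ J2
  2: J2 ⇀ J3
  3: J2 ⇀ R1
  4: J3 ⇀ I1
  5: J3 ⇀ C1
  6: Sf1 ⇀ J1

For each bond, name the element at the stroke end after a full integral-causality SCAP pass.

#0 stroke at J1
#1 stroke at TF1
#2 stroke at J2
#3 stroke at R1
#4 stroke at I1
#5 stroke at J3
#6 stroke at Sf1

b6 stroke→Sf1  (Sf1: flow source, stroke at near end)
b0 stroke→J1  (closing 0-jn rule on J1)
b1 stroke→TF1  (TF TF1: opposite of bond 0)
b4 stroke→I1  (prefer integral on I1)
b5 stroke→J3  (C1: C, integral causality)
b2 stroke→J2  (J3: bond 5 brought effort, rest push out)
b3 stroke→R1  (J2 effort already set via bond 2)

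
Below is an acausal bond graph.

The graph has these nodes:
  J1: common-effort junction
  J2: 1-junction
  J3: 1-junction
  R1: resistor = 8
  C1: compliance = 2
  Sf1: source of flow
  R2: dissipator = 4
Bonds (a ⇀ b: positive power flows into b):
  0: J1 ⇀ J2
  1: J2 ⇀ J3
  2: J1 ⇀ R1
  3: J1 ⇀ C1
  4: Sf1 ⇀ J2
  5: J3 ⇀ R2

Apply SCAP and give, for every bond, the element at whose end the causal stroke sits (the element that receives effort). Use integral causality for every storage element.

β0 →J2
β1 →J2
β2 →R1
β3 →J1
β4 →Sf1
β5 →J3

#4 →Sf1  (Sf1 (Sf) sets flow on bond)
#0 →J2  (1-jn J2 has f-setter on 4)
#1 →J2  (1-jn J2 has f-setter on 4)
#5 →J3  (1-jn J3 has f-setter on 1)
#3 →J1  (C1: C, integral causality)
#2 →R1  (J1 effort already set via bond 3)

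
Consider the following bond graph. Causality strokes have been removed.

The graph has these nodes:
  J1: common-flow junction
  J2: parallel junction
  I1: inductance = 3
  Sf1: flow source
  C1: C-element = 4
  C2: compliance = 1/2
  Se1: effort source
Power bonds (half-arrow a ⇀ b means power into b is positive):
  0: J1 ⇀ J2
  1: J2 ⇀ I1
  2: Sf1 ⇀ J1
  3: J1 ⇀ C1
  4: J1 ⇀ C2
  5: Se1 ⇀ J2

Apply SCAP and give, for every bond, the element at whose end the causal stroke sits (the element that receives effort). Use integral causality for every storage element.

#2 →Sf1  (Sf1: flow source, stroke at near end)
#5 →J2  (Se1 (Se) sets effort on bond)
#0 →J1  (J1: bond 2 brought flow, rest push out)
#3 →J1  (J1 flow already set via bond 2)
#4 →J1  (1-jn J1 has f-setter on 2)
#1 →I1  (0-jn J2 has e-setter on 5)

b0 stroke at J1
b1 stroke at I1
b2 stroke at Sf1
b3 stroke at J1
b4 stroke at J1
b5 stroke at J2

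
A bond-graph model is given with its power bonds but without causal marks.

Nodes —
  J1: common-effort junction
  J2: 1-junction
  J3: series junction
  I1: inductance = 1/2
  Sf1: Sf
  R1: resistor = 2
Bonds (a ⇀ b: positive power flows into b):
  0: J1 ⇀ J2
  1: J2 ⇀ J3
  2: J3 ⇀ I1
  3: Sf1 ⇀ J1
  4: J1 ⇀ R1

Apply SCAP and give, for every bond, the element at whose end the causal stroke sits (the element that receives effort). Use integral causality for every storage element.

#0 stroke at J2
#1 stroke at J3
#2 stroke at I1
#3 stroke at Sf1
#4 stroke at J1

#3 stroke at Sf1  (Sf1 fixes flow; stroke at Sf1)
#2 stroke at I1  (I1 outputs flow p/I1)
#1 stroke at J3  (J3: bond 2 brought flow, rest push out)
#0 stroke at J2  (J2: bond 1 brought flow, rest push out)
#4 stroke at J1  (closing 0-jn rule on J1)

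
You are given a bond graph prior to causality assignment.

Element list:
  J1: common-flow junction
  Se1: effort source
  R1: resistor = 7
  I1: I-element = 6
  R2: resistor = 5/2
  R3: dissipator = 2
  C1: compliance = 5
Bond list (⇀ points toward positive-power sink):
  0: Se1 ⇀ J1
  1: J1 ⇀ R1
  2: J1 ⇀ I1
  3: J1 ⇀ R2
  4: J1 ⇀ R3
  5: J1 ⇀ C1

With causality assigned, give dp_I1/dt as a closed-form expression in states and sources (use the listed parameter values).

dp_I1/dt = E_Se1 - 23*p_I1/12 - q_C1/5

#0 |J1  (Se1 (Se) sets effort on bond)
#2 |I1  (prefer integral on I1)
#1 |J1  (J1: bond 2 brought flow, rest push out)
#3 |J1  (1-jn J1 has f-setter on 2)
#4 |J1  (1-jn J1 has f-setter on 2)
#5 |J1  (J1: bond 2 brought flow, rest push out)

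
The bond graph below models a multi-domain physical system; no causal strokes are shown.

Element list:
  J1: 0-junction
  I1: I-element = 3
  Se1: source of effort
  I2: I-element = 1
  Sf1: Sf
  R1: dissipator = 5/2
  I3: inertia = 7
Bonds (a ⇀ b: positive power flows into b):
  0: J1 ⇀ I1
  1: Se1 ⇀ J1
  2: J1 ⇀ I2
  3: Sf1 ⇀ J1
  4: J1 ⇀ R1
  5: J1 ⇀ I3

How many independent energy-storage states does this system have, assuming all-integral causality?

#1 stroke→J1  (source Se1 imposes e)
#3 stroke→Sf1  (Sf1 fixes flow; stroke at Sf1)
#0 stroke→I1  (common-e at J1 fixed by 1)
#2 stroke→I2  (J1 effort already set via bond 1)
#4 stroke→R1  (common-e at J1 fixed by 1)
#5 stroke→I3  (0-jn J1 has e-setter on 1)

3  (I1, I2, I3 all integral)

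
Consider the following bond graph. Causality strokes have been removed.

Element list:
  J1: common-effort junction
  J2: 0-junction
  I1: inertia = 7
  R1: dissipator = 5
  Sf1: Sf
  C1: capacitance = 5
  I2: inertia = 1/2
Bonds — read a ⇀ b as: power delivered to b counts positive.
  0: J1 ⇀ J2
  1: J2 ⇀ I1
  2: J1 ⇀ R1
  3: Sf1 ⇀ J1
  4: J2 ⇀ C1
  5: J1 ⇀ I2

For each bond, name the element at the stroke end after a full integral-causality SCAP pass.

#0 →J1
#1 →I1
#2 →R1
#3 →Sf1
#4 →J2
#5 →I2

b3 stroke→Sf1  (Sf1: flow source, stroke at near end)
b1 stroke→I1  (prefer integral on I1)
b4 stroke→J2  (C1 integral (e out))
b0 stroke→J1  (0-jn J2 has e-setter on 4)
b2 stroke→R1  (0-jn J1 has e-setter on 0)
b5 stroke→I2  (J1 effort already set via bond 0)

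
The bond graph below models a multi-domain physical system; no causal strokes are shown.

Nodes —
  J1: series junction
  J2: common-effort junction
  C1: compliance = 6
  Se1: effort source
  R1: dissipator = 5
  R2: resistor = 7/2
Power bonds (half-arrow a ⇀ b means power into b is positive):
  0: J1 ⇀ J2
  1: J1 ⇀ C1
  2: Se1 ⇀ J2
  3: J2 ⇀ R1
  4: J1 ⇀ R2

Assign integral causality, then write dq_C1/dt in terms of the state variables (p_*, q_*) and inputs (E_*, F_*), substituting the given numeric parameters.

bond 2 stroke→J2  (Se1 fixes effort; stroke away)
bond 0 stroke→J1  (J2 effort already set via bond 2)
bond 3 stroke→R1  (common-e at J2 fixed by 2)
bond 1 stroke→J1  (C1: C, integral causality)
bond 4 stroke→R2  (closing 1-jn rule on J1)

dq_C1/dt = -2*E_Se1/7 - q_C1/21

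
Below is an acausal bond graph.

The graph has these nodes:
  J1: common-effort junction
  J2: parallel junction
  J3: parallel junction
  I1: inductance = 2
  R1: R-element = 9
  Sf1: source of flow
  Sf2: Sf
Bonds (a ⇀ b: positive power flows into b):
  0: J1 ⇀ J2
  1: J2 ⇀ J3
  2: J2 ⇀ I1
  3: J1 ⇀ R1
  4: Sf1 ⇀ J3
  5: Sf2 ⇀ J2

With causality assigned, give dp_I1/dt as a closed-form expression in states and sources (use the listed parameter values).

bond 4 stroke at Sf1  (Sf1 fixes flow; stroke at Sf1)
bond 5 stroke at Sf2  (Sf2 fixes flow; stroke at Sf2)
bond 1 stroke at J3  (J3 needs exactly one e-in)
bond 2 stroke at I1  (I1: I, integral causality)
bond 0 stroke at J2  (J2: last free bond brings effort in)
bond 3 stroke at J1  (only one effort-in slot at J1)

dp_I1/dt = 9*F_Sf1 + 9*F_Sf2 - 9*p_I1/2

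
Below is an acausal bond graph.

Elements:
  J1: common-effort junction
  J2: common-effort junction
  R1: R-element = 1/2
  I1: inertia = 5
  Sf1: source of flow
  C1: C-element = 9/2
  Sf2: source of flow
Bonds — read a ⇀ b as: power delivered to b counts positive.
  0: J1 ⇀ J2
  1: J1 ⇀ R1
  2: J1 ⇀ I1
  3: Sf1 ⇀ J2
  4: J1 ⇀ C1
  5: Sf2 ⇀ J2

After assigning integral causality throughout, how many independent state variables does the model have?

2  (C1, I1 all integral)

β3 →Sf1  (source Sf1 imposes f)
β5 →Sf2  (source Sf2 imposes f)
β0 →J2  (only one effort-in slot at J2)
β2 →I1  (I1 integral (f out))
β4 →J1  (prefer integral on C1)
β1 →R1  (common-e at J1 fixed by 4)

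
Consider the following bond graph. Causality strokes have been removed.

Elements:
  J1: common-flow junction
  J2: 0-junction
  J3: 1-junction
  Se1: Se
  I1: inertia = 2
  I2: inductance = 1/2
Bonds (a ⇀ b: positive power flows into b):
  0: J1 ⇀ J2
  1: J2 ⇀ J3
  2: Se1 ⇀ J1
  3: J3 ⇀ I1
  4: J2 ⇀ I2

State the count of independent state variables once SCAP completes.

bond 2 stroke→J1  (Se1 (Se) sets effort on bond)
bond 0 stroke→J2  (closing 1-jn rule on J1)
bond 1 stroke→J3  (J2: bond 0 brought effort, rest push out)
bond 4 stroke→I2  (J2: bond 0 brought effort, rest push out)
bond 3 stroke→I1  (closing 1-jn rule on J3)

2  (I1, I2 all integral)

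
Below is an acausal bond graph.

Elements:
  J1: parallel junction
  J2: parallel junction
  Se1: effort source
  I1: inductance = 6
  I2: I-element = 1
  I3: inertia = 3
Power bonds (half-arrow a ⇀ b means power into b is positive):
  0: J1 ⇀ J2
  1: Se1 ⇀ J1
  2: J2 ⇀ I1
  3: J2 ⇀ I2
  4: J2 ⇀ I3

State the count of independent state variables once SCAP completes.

β1 stroke at J1  (Se1 (Se) sets effort on bond)
β0 stroke at J2  (J1: bond 1 brought effort, rest push out)
β2 stroke at I1  (J2 effort already set via bond 0)
β3 stroke at I2  (J2: bond 0 brought effort, rest push out)
β4 stroke at I3  (J2: bond 0 brought effort, rest push out)

3  (I1, I2, I3 all integral)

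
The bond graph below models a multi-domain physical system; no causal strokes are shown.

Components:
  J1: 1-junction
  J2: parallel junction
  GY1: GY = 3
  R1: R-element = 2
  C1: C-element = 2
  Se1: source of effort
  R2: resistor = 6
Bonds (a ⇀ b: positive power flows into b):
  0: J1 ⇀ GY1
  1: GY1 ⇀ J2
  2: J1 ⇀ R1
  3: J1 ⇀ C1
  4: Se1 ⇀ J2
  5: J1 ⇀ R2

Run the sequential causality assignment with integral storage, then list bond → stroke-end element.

β0 |GY1
β1 |GY1
β2 |J1
β3 |J1
β4 |J2
β5 |J1

b4 stroke at J2  (Se1 (Se) sets effort on bond)
b1 stroke at GY1  (J2: bond 4 brought effort, rest push out)
b0 stroke at GY1  (GY1 both-in/both-out from 1)
b2 stroke at J1  (common-f at J1 fixed by 0)
b3 stroke at J1  (J1 flow already set via bond 0)
b5 stroke at J1  (1-jn J1 has f-setter on 0)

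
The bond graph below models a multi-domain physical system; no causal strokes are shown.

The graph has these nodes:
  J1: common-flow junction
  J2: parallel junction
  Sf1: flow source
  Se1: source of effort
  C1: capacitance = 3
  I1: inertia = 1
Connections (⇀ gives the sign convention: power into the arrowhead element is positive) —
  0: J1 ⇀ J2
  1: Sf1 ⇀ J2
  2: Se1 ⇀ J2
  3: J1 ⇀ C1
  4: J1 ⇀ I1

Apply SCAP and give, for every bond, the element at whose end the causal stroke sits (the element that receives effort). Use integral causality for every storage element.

b1 stroke→Sf1  (source Sf1 imposes f)
b2 stroke→J2  (source Se1 imposes e)
b0 stroke→J1  (J2 effort already set via bond 2)
b3 stroke→J1  (prefer integral on C1)
b4 stroke→I1  (only one flow-in slot at J1)

β0 stroke at J1
β1 stroke at Sf1
β2 stroke at J2
β3 stroke at J1
β4 stroke at I1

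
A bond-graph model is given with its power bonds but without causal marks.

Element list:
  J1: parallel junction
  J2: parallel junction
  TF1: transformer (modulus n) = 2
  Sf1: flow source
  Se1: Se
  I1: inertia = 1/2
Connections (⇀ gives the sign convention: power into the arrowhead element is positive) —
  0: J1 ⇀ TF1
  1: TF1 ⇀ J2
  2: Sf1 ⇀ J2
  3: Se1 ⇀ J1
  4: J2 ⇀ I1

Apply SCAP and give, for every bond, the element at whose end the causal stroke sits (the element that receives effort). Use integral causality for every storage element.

#0 |TF1
#1 |J2
#2 |Sf1
#3 |J1
#4 |I1

b2 stroke at Sf1  (Sf1 (Sf) sets flow on bond)
b3 stroke at J1  (Se1 fixes effort; stroke away)
b0 stroke at TF1  (J1 effort already set via bond 3)
b1 stroke at J2  (through TF1, causality passes straight; one stroke at TF1)
b4 stroke at I1  (0-jn J2 has e-setter on 1)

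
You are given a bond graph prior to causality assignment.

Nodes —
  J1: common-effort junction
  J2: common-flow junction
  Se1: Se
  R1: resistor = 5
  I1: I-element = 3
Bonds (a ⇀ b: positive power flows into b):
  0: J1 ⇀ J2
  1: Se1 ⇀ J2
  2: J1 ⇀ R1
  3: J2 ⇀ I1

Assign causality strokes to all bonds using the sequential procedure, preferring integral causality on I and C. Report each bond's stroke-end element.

β1 →J2  (Se1 (Se) sets effort on bond)
β3 →I1  (I1: I, integral causality)
β0 →J2  (J2: bond 3 brought flow, rest push out)
β2 →J1  (J1 needs exactly one e-in)

bond 0 stroke→J2
bond 1 stroke→J2
bond 2 stroke→J1
bond 3 stroke→I1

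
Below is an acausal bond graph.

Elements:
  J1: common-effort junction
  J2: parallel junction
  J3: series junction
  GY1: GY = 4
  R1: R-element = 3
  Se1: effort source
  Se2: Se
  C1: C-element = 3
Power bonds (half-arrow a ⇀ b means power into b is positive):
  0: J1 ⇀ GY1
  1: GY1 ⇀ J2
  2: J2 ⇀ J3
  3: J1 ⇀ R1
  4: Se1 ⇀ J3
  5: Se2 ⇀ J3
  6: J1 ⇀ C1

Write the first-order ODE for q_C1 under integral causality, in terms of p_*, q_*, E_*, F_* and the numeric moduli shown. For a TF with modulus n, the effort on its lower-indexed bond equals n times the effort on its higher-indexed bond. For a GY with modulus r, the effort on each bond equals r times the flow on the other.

bond 4 stroke→J3  (Se1 (Se) sets effort on bond)
bond 5 stroke→J3  (source Se2 imposes e)
bond 2 stroke→J2  (closing 1-jn rule on J3)
bond 1 stroke→GY1  (common-e at J2 fixed by 2)
bond 0 stroke→GY1  (through GY1, causality inverts; strokes same side of GY1)
bond 6 stroke→J1  (prefer integral on C1)
bond 3 stroke→R1  (common-e at J1 fixed by 6)

dq_C1/dt = E_Se1/4 + E_Se2/4 - q_C1/9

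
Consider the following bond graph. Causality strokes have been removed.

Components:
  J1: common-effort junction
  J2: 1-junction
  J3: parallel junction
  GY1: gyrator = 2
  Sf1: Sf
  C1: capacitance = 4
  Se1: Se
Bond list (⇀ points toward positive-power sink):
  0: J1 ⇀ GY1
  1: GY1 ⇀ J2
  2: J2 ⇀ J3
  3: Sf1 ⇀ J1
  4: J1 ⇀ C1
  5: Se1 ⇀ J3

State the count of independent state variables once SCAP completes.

1  (C1 all integral)

bond 3 stroke→Sf1  (Sf1: flow source, stroke at near end)
bond 5 stroke→J3  (source Se1 imposes e)
bond 2 stroke→J2  (J3: bond 5 brought effort, rest push out)
bond 1 stroke→GY1  (J2 needs exactly one f-in)
bond 0 stroke→GY1  (GY GY1: same side as bond 1)
bond 4 stroke→J1  (J1: last free bond brings effort in)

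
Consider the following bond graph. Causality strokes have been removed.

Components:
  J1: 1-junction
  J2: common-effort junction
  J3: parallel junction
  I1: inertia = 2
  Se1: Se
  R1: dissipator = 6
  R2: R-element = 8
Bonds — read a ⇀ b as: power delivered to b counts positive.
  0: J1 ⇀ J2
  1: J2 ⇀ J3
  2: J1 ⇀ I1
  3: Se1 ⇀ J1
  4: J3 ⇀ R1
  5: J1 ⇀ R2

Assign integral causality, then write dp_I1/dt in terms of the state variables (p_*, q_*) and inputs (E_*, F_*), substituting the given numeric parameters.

b3 stroke→J1  (Se1 (Se) sets effort on bond)
b2 stroke→I1  (I1 integral (f out))
b0 stroke→J1  (J1: bond 2 brought flow, rest push out)
b5 stroke→J1  (common-f at J1 fixed by 2)
b1 stroke→J2  (only one effort-in slot at J2)
b4 stroke→J3  (only one effort-in slot at J3)

dp_I1/dt = E_Se1 - 7*p_I1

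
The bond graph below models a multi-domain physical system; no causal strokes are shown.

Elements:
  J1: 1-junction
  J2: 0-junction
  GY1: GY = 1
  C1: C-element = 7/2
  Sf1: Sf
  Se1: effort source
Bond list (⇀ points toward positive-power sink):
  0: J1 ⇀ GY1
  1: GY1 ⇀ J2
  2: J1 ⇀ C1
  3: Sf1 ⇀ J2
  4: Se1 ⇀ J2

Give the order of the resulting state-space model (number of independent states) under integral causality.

bond 3 |Sf1  (Sf1 (Sf) sets flow on bond)
bond 4 |J2  (Se1: effort source, stroke at far end)
bond 1 |GY1  (J2: bond 4 brought effort, rest push out)
bond 0 |GY1  (GY1: gyrator matches bond 1)
bond 2 |J1  (common-f at J1 fixed by 0)

1  (C1 all integral)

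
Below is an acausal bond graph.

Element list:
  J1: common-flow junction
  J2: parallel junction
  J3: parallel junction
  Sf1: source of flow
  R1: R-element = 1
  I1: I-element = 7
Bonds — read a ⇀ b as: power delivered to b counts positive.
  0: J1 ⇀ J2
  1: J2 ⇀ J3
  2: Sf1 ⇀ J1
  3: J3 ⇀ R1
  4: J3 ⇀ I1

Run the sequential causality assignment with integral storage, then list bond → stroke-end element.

bond 2 |Sf1  (Sf1 (Sf) sets flow on bond)
bond 0 |J1  (common-f at J1 fixed by 2)
bond 1 |J2  (J2 needs exactly one e-in)
bond 4 |I1  (I1: I, integral causality)
bond 3 |J3  (J3: last free bond brings effort in)

#0 →J1
#1 →J2
#2 →Sf1
#3 →J3
#4 →I1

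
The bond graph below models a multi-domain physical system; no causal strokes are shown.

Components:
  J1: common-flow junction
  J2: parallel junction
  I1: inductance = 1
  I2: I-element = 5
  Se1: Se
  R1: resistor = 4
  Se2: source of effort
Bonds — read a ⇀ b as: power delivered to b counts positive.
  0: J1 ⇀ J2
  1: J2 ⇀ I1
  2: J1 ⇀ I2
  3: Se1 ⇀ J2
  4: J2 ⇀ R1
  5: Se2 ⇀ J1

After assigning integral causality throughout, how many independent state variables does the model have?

2  (I1, I2 all integral)

b3 →J2  (Se1: effort source, stroke at far end)
b5 →J1  (source Se2 imposes e)
b0 →J1  (J2 effort already set via bond 3)
b1 →I1  (common-e at J2 fixed by 3)
b4 →R1  (J2 effort already set via bond 3)
b2 →I2  (J1: last free bond brings flow in)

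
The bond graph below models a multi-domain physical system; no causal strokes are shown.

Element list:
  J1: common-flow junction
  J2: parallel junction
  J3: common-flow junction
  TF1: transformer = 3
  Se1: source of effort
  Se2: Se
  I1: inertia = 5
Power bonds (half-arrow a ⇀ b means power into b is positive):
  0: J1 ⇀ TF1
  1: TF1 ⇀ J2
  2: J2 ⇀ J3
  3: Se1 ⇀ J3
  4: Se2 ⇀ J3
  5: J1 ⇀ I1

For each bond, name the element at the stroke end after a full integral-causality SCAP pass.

β3 →J3  (Se1 (Se) sets effort on bond)
β4 →J3  (Se2 (Se) sets effort on bond)
β2 →J2  (only one flow-in slot at J3)
β1 →TF1  (J2 effort already set via bond 2)
β0 →J1  (TF1: transformer flips bond 1)
β5 →I1  (closing 1-jn rule on J1)

bond 0 stroke→J1
bond 1 stroke→TF1
bond 2 stroke→J2
bond 3 stroke→J3
bond 4 stroke→J3
bond 5 stroke→I1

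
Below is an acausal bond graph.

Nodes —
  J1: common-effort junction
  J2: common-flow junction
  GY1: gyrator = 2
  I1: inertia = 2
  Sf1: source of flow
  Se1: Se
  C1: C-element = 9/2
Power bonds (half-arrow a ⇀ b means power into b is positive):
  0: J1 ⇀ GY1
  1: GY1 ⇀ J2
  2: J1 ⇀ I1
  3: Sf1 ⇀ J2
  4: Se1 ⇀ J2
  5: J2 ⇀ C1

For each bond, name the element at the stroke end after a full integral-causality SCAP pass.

β0 |J1
β1 |J2
β2 |I1
β3 |Sf1
β4 |J2
β5 |J2

b3 |Sf1  (Sf1: flow source, stroke at near end)
b4 |J2  (Se1 (Se) sets effort on bond)
b1 |J2  (common-f at J2 fixed by 3)
b5 |J2  (common-f at J2 fixed by 3)
b0 |J1  (GY GY1: same side as bond 1)
b2 |I1  (J1 effort already set via bond 0)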